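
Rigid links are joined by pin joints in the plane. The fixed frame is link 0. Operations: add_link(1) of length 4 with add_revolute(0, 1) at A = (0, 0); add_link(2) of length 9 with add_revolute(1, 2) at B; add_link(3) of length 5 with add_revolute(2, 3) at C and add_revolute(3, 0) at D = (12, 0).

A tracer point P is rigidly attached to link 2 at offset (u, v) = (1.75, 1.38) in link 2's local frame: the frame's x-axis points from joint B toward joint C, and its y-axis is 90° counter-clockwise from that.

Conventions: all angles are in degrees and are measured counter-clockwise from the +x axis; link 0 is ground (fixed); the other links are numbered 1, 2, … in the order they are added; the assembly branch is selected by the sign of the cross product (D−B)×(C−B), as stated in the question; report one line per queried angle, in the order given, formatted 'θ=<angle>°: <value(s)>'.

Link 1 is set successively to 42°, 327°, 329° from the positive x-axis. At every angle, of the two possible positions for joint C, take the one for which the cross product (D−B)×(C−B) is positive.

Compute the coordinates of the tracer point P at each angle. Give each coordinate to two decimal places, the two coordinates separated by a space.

A=(0,0), D=(12.00,0)
θ=42°: B = A + 4.00·(cos42°, sin42°) = (2.9726, 2.6765)
θ=42°: |BD| = 9.4158
θ=42°: circle(B,9.00) ∩ circle(D,5.00): a=7.6816, h=4.6896
θ=42°:   candidates: C₊=(11.6704,4.9891) cross=44.157; C₋=(9.0043,-4.0032) cross=-44.157
θ=42°:   branch + wants cross > 0 → take C=(11.6704,4.9891) (cross=44.157)
θ=42°: ex = (C−B)/|BC| = (0.9664,0.2570); ey = (-0.2570,0.9664)
θ=42°: P = B + 1.75·ex + 1.38·ey = (4.3092,4.4599)
θ=327°: B = A + 4.00·(cos327°, sin327°) = (3.3547, -2.1786)
θ=327°: |BD| = 8.9156
θ=327°: circle(B,9.00) ∩ circle(D,5.00): a=7.5984, h=4.8234
θ=327°:   candidates: C₊=(9.5441,4.3553) cross=43.003; C₋=(11.9013,-4.9990) cross=-43.003
θ=327°:   branch + wants cross > 0 → take C=(9.5441,4.3553) (cross=43.003)
θ=327°: ex = (C−B)/|BC| = (0.6877,0.7260); ey = (-0.7260,0.6877)
θ=327°: P = B + 1.75·ex + 1.38·ey = (3.5563,0.0410)
θ=329°: B = A + 4.00·(cos329°, sin329°) = (3.4287, -2.0602)
θ=329°: |BD| = 8.8154
θ=329°: circle(B,9.00) ∩ circle(D,5.00): a=7.5840, h=4.8460
θ=329°:   candidates: C₊=(9.6701,4.4240) cross=42.719; C₋=(11.9351,-4.9996) cross=-42.719
θ=329°:   branch + wants cross > 0 → take C=(9.6701,4.4240) (cross=42.719)
θ=329°: ex = (C−B)/|BC| = (0.6935,0.7205); ey = (-0.7205,0.6935)
θ=329°: P = B + 1.75·ex + 1.38·ey = (3.6481,0.1577)

θ=42°: 4.31 4.46
θ=327°: 3.56 0.04
θ=329°: 3.65 0.16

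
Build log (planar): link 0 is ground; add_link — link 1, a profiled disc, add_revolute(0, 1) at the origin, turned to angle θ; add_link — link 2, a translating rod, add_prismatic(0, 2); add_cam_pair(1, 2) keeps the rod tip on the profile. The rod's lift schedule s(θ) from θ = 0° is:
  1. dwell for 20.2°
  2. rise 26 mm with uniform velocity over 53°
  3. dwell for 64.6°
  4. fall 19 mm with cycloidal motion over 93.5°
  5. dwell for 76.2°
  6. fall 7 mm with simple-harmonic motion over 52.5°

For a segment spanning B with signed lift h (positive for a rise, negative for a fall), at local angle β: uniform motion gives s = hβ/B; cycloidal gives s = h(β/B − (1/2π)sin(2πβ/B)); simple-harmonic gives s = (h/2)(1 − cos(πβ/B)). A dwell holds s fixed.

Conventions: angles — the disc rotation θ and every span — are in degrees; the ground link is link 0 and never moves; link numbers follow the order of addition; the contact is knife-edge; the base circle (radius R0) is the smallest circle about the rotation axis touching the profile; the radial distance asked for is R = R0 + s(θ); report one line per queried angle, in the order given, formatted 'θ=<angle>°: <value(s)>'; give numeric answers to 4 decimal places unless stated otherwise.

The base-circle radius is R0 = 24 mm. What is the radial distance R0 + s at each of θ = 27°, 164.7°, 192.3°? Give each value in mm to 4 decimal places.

seg 1 [0°–20.2°] dwell: s stays 0.0000
seg 2 [20.2°–73.2°] uniform, h=26: θ=27° here. β=6.8, B=53. 26·6.8/53 = 3.3358 → s = 3.3358
seg 2 [20.2°–73.2°] uniform, h=26: full span → s += 26 → s = 26.0000
seg 3 [73.2°–137.8°] dwell: s stays 26.0000
seg 4 [137.8°–231.3°] cycloidal, h=-19: θ=164.7° here. β=26.9, B=93.5. -19·(0.2877 − sin(2π·0.2877)/(2π)) = -2.5268 → s = 23.4732
seg 4 [137.8°–231.3°] cycloidal, h=-19: θ=192.3° here. β=54.5, B=93.5. -19·(0.5829 − sin(2π·0.5829)/(2π)) = -12.5795 → s = 13.4205
θ=27°: R = R0 + s = 24 + 3.3358 = 27.3358
θ=164.7°: R = R0 + s = 24 + 23.4732 = 47.4732
θ=192.3°: R = R0 + s = 24 + 13.4205 = 37.4205

θ=27°: 27.3358
θ=164.7°: 47.4732
θ=192.3°: 37.4205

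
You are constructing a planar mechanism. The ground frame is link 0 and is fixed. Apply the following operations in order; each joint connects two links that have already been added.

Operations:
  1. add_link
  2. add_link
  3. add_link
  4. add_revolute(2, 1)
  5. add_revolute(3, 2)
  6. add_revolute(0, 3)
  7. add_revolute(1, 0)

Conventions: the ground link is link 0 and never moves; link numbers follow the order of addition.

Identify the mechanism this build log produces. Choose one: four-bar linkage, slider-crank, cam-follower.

links: 4 (incl. ground); joints: 4 revolute, 0 prismatic, 0 higher (cam) pair, forming one closed loop
4 links in a single 4R loop → four-bar linkage

four-bar linkage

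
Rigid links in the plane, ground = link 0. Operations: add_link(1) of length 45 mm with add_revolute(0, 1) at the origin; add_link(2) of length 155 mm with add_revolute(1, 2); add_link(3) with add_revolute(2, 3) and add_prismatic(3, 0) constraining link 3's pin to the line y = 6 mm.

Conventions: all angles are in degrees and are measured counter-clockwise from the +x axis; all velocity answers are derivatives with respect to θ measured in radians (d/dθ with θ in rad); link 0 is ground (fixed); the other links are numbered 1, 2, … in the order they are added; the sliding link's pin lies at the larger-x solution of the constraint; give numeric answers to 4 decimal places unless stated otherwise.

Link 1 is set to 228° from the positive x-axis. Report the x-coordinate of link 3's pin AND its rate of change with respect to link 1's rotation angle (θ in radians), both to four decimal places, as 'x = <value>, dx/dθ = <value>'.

geometry: r = 45 mm, L = 155 mm, e = 6 mm
crank pin P = (r cos θ, r sin θ) = (-30.110877, -33.441517)
h = r sin θ − e = -33.441517 − 6 = -39.441517
x = r cos θ + √(L² − h²) = -30.110877 + 149.897854 = 119.786977
dx/dθ = −r sin θ − h·r cos θ/√(L² − h²) (θ in radians; h = -39.441517) = 25.518664

x = 119.7870, dx/dθ = 25.5187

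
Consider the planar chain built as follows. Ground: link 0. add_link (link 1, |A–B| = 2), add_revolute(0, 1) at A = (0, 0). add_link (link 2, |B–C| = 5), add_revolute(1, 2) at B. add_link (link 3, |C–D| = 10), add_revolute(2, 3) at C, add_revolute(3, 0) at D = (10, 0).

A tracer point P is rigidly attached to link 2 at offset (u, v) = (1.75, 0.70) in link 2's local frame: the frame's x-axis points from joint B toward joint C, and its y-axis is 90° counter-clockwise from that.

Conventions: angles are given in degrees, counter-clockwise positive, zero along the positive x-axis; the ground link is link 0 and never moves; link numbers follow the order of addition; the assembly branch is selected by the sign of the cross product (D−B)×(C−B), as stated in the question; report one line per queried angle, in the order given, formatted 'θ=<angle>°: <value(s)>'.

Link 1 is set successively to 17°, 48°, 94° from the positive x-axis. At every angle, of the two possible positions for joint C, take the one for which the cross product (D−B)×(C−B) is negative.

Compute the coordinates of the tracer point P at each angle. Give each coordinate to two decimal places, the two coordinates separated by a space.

A=(0,0), D=(10.00,0)
θ=17°: B = A + 2.00·(cos17°, sin17°) = (1.9126, 0.5847)
θ=17°: |BD| = 8.1085
θ=17°: circle(B,5.00) ∩ circle(D,10.00): a=-0.5705, h=4.9673
θ=17°:   candidates: C₊=(1.7018,5.5803) cross=40.278; C₋=(0.9854,-4.3285) cross=-40.278
θ=17°:   branch - wants cross < 0 → take C=(0.9854,-4.3285) (cross=-40.278)
θ=17°: ex = (C−B)/|BC| = (-0.1855,-0.9827); ey = (0.9827,-0.1855)
θ=17°: P = B + 1.75·ex + 0.70·ey = (2.2759,-1.2647)
θ=48°: B = A + 2.00·(cos48°, sin48°) = (1.3383, 1.4863)
θ=48°: |BD| = 8.7883
θ=48°: circle(B,5.00) ∩ circle(D,10.00): a=0.1271, h=4.9984
θ=48°:   candidates: C₊=(2.3089,6.3912) cross=43.927; C₋=(0.6182,-3.4616) cross=-43.927
θ=48°:   branch - wants cross < 0 → take C=(0.6182,-3.4616) (cross=-43.927)
θ=48°: ex = (C−B)/|BC| = (-0.1440,-0.9896); ey = (0.9896,-0.1440)
θ=48°: P = B + 1.75·ex + 0.70·ey = (1.7790,-0.3463)
θ=94°: B = A + 2.00·(cos94°, sin94°) = (-0.1395, 1.9951)
θ=94°: |BD| = 10.3339
θ=94°: circle(B,5.00) ∩ circle(D,10.00): a=1.5381, h=4.7575
θ=94°:   candidates: C₊=(2.2882,6.3662) cross=49.164; C₋=(0.4512,-2.9699) cross=-49.164
θ=94°:   branch - wants cross < 0 → take C=(0.4512,-2.9699) (cross=-49.164)
θ=94°: ex = (C−B)/|BC| = (0.1181,-0.9930); ey = (0.9930,0.1181)
θ=94°: P = B + 1.75·ex + 0.70·ey = (0.7623,0.3401)

θ=17°: 2.28 -1.26
θ=48°: 1.78 -0.35
θ=94°: 0.76 0.34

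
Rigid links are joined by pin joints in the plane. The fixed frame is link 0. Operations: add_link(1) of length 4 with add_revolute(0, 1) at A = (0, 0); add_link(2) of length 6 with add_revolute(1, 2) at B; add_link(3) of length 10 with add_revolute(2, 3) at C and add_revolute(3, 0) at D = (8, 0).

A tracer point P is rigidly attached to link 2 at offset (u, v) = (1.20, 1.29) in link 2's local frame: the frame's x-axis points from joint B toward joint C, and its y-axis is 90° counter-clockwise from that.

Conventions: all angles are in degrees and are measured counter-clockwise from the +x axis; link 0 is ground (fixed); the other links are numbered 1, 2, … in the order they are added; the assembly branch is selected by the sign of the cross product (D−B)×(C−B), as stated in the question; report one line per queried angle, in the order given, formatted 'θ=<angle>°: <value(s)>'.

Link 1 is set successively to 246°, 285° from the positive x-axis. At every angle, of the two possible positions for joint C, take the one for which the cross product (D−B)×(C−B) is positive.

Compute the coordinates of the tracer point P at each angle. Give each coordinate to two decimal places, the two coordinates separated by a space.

A=(0,0), D=(8.00,0)
θ=246°: B = A + 4.00·(cos246°, sin246°) = (-1.6269, -3.6542)
θ=246°: |BD| = 10.2971
θ=246°: circle(B,6.00) ∩ circle(D,10.00): a=2.0409, h=5.6422
θ=246°:   candidates: C₊=(-1.7211,2.3451) cross=58.099; C₋=(2.2834,-8.2049) cross=-58.099
θ=246°:   branch + wants cross > 0 → take C=(-1.7211,2.3451) (cross=58.099)
θ=246°: ex = (C−B)/|BC| = (-0.0157,0.9999); ey = (-0.9999,-0.0157)
θ=246°: P = B + 1.20·ex + 1.29·ey = (-2.9356,-2.4746)
θ=285°: B = A + 4.00·(cos285°, sin285°) = (1.0353, -3.8637)
θ=285°: |BD| = 7.9646
θ=285°: circle(B,6.00) ∩ circle(D,10.00): a=-0.0354, h=5.9999
θ=285°:   candidates: C₊=(-1.9063,1.3657) cross=47.787; C₋=(3.9149,-9.1275) cross=-47.787
θ=285°:   branch + wants cross > 0 → take C=(-1.9063,1.3657) (cross=47.787)
θ=285°: ex = (C−B)/|BC| = (-0.4903,0.8716); ey = (-0.8716,-0.4903)
θ=285°: P = B + 1.20·ex + 1.29·ey = (-0.6774,-3.4503)

θ=246°: -2.94 -2.47
θ=285°: -0.68 -3.45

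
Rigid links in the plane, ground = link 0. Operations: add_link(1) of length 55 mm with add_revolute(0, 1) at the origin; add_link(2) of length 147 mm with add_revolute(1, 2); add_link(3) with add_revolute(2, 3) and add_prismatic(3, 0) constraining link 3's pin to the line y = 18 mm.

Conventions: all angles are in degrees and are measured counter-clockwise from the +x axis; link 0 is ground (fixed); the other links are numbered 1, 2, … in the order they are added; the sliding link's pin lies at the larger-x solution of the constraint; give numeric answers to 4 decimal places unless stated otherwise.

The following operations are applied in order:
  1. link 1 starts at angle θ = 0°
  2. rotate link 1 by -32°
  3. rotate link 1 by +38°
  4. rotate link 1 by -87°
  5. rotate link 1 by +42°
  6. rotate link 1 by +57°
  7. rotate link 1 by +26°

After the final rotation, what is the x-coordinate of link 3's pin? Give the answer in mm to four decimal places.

geometry: r = 55 mm, L = 147 mm, e = 18 mm; θ starts at 0°
rotate link 1 by -32°: θ ← 0° -32° = -32°
rotate link 1 by +38°: θ ← -32° +38° = 6°
rotate link 1 by -87°: θ ← 6° -87° = -81°
rotate link 1 by +42°: θ ← -81° +42° = -39°
rotate link 1 by +57°: θ ← -39° +57° = 18°
rotate link 1 by +26°: θ ← 18° +26° = 44°
crank pin P = (r cos θ, r sin θ) = (39.563689, 38.206210)
h = r sin θ − e = 38.206210 − 18 = 20.206210
x = r cos θ + √(L² − h²) = 39.563689 + 145.604633 = 185.168322

185.1683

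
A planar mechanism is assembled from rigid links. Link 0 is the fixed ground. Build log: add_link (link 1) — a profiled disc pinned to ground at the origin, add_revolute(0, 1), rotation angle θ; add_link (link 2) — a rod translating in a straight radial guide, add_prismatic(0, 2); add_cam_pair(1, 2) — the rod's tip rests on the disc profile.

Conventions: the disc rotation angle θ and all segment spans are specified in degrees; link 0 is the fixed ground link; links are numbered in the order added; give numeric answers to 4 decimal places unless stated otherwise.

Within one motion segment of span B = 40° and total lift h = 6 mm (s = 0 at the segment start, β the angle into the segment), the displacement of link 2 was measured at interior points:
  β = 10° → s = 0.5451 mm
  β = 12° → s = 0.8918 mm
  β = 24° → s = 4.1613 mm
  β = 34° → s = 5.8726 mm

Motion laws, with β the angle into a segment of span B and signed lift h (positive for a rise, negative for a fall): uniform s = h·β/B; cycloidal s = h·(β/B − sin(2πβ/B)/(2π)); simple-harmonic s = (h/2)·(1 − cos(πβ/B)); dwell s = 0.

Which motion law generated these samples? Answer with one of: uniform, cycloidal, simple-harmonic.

candidates at β/B = r: uniform s = h·r (linear in β); cycloidal s = h·(r − sin(2πr)/(2π)); simple-harmonic s = (h/2)(1 − cos(πr))
β=10°: printed 0.5451 | uniform 1.5000, cycloidal 0.5451, simple-harmonic 0.8787
β=12°: printed 0.8918 | uniform 1.8000, cycloidal 0.8918, simple-harmonic 1.2366
β=24°: printed 4.1613 | uniform 3.6000, cycloidal 4.1613, simple-harmonic 3.9271
β=34°: printed 5.8726 | uniform 5.1000, cycloidal 5.8726, simple-harmonic 5.6730
only one law matches every sample → cycloidal

cycloidal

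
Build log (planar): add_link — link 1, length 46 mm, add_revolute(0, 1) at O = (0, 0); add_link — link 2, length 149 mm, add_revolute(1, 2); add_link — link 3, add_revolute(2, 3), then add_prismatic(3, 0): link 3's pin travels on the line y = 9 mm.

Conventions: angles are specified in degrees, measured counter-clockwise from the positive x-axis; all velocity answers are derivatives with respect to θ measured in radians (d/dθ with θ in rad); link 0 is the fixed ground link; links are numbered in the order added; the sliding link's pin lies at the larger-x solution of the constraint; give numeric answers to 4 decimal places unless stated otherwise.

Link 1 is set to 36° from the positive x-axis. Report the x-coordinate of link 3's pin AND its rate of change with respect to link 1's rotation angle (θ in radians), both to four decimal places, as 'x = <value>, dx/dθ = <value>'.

geometry: r = 46 mm, L = 149 mm, e = 9 mm
crank pin P = (r cos θ, r sin θ) = (37.214782, 27.038122)
h = r sin θ − e = 27.038122 − 9 = 18.038122
x = r cos θ + √(L² − h²) = 37.214782 + 147.904111 = 185.118893
dx/dθ = −r sin θ − h·r cos θ/√(L² − h²) (θ in radians; h = 18.038122) = -31.576770

x = 185.1189, dx/dθ = -31.5768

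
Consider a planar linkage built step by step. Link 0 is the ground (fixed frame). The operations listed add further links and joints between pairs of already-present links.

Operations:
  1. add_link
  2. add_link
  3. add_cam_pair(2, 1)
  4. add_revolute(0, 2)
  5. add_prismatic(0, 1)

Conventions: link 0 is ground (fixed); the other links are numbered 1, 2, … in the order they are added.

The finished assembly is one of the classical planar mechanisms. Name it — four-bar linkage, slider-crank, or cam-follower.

links: 3 (incl. ground); joints: 1 revolute, 1 prismatic, 1 higher (cam) pair, forming one closed loop
3 links, revolute + prismatic + higher pair in one loop → cam-follower

cam-follower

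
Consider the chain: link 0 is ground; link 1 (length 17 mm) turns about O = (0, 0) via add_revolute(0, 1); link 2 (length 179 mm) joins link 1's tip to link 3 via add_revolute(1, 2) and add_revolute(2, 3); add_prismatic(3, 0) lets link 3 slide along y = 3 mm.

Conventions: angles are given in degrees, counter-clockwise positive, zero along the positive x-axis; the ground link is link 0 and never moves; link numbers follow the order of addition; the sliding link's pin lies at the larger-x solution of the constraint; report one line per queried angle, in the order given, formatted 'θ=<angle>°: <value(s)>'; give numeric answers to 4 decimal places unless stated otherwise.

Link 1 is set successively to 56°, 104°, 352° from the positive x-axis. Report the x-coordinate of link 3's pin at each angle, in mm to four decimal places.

geometry: r = 17 mm, L = 179 mm, e = 3 mm
θ=56°: crank pin P = (r cos θ, r sin θ) = (9.506279, 14.093639)
θ=56°: h = r sin θ − e = 14.093639 − 3 = 11.093639
θ=56°: x = r cos θ + √(L² − h²) = 9.506279 + 178.655902 = 188.162181
θ=104°: crank pin P = (r cos θ, r sin θ) = (-4.112672, 16.495027)
θ=104°: h = r sin θ − e = 16.495027 − 3 = 13.495027
θ=104°: x = r cos θ + √(L² − h²) = -4.112672 + 178.490572 = 174.377900
θ=352°: crank pin P = (r cos θ, r sin θ) = (16.834557, -2.365943)
θ=352°: h = r sin θ − e = -2.365943 − 3 = -5.365943
θ=352°: x = r cos θ + √(L² − h²) = 16.834557 + 178.919554 = 195.754111

θ=56°: 188.1622
θ=104°: 174.3779
θ=352°: 195.7541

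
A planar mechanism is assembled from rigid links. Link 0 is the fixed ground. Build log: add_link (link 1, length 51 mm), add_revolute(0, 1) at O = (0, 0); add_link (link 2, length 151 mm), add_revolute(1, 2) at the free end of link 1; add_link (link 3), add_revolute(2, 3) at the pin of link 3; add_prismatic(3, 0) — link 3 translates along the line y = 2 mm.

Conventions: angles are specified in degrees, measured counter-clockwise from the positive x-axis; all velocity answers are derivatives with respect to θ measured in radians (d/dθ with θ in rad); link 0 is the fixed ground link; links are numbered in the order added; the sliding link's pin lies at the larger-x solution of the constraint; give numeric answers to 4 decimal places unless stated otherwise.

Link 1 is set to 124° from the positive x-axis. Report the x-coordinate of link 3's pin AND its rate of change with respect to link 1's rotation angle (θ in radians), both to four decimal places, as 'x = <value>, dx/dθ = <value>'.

geometry: r = 51 mm, L = 151 mm, e = 2 mm
crank pin P = (r cos θ, r sin θ) = (-28.518838, 42.280916)
h = r sin θ − e = 42.280916 − 2 = 40.280916
x = r cos θ + √(L² − h²) = -28.518838 + 145.528168 = 117.009330
dx/dθ = −r sin θ − h·r cos θ/√(L² − h²) (θ in radians; h = 40.280916) = -34.387153

x = 117.0093, dx/dθ = -34.3872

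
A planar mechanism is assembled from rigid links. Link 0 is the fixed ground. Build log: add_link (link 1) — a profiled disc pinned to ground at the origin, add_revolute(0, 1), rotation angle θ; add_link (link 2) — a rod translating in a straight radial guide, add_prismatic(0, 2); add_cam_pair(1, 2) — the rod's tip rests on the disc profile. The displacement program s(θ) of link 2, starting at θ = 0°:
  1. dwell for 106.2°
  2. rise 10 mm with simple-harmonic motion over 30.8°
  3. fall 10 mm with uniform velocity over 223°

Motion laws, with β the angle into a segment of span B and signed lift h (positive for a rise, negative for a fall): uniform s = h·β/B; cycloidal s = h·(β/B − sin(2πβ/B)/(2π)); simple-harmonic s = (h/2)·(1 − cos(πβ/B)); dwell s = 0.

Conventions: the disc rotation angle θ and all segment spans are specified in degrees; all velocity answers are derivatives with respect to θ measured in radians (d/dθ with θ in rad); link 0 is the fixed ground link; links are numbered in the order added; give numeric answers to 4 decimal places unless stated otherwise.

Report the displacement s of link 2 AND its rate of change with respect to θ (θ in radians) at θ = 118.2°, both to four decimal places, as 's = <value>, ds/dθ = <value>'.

seg 1 [0°–106.2°] dwell: s stays 0.0000
seg 2 [106.2°–137°] simple-harmonic, h=10: θ=118.2° here. β=12, B=30.8. 10/2·(1 − cos(π·0.3896)) = 3.3006 → s = 3.3006
velocity in seg [106.2°–137°] (simple-harmonic), θ in radians: β = 12° = 0.2094 rad, B = 30.8° = 0.5376 rad; ds/dθ = (πh/(2B)) sin(πβ/B) = (π·10/(2·0.5376)) sin(π·0.3896) = 27.481133 mm/rad

s = 3.3006, ds/dθ = 27.4811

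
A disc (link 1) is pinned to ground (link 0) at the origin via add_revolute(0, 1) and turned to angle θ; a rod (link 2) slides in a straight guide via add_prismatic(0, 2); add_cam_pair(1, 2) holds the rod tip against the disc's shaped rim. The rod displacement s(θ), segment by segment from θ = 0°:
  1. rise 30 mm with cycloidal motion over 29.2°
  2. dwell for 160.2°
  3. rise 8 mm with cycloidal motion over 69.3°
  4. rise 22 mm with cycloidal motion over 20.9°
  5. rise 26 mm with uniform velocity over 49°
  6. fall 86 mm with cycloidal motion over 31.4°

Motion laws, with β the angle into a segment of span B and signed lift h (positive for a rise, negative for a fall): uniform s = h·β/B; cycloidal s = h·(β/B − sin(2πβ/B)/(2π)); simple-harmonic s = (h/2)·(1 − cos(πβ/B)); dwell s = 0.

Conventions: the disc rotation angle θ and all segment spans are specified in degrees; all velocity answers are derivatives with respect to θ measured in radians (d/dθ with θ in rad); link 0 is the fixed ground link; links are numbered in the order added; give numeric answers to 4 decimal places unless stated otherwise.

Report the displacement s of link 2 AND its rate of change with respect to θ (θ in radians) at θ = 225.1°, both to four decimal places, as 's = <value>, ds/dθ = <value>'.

segment 1 (0° to 29.2°, cycloidal, h = 30) is passed completely: s = 0.0000 + (30) = 30.0000
segment 2 (29.2° to 189.4°, dwell): s unchanged at 30.0000
θ = 225.1° falls in segment 3 (189.4° to 258.7°, cycloidal, h = 8): β = 225.1 − 189.4 = 35.7°, B = 69.3°; Δs = 8·(0.5152 − sin(2π·0.5152)/(2π)) = 4.2422; s = 30.0000 + 4.2422 = 34.2422
velocity in seg [189.4°–258.7°] (cycloidal), θ in radians: β = 35.7° = 0.6231 rad, B = 69.3° = 1.2095 rad; ds/dθ = (h/B)(1 − cos(2πβ/B)) = (8/1.2095)(1 − cos(2π·0.5152)) = 13.198513 mm/rad

s = 34.2422, ds/dθ = 13.1985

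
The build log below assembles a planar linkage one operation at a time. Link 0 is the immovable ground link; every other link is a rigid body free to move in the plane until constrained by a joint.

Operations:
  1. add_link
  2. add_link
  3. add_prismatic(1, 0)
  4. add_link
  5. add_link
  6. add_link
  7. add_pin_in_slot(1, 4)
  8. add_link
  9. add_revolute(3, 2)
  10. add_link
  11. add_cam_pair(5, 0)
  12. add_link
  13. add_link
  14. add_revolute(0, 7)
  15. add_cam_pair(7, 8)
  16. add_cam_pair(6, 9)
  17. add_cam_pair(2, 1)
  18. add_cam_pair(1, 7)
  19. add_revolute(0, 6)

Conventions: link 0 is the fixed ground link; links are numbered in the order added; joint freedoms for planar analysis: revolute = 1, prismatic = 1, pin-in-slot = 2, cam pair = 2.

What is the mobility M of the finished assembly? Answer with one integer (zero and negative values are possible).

L=1 J1=0 J2=0
add link → L=2 J1=0 J2=0
add link → L=3 J1=0 J2=0
P@1,0 dof=1 J1 → L=3 J1=1 J2=0
add link → L=4 J1=1 J2=0
add link → L=5 J1=1 J2=0
add link → L=6 J1=1 J2=0
PS@1,4 dof=2 J2 → L=6 J1=1 J2=1
add link → L=7 J1=1 J2=1
R@3,2 dof=1 J1 → L=7 J1=2 J2=1
add link → L=8 J1=2 J2=1
C@5,0 dof=2 J2 → L=8 J1=2 J2=2
add link → L=9 J1=2 J2=2
add link → L=10 J1=2 J2=2
R@0,7 dof=1 J1 → L=10 J1=3 J2=2
C@7,8 dof=2 J2 → L=10 J1=3 J2=3
C@6,9 dof=2 J2 → L=10 J1=3 J2=4
C@2,1 dof=2 J2 → L=10 J1=3 J2=5
C@1,7 dof=2 J2 → L=10 J1=3 J2=6
R@0,6 dof=1 J1 → L=10 J1=4 J2=6
M=3(L−1)−2J1−J2=3·9−2·4−6=13

M = 13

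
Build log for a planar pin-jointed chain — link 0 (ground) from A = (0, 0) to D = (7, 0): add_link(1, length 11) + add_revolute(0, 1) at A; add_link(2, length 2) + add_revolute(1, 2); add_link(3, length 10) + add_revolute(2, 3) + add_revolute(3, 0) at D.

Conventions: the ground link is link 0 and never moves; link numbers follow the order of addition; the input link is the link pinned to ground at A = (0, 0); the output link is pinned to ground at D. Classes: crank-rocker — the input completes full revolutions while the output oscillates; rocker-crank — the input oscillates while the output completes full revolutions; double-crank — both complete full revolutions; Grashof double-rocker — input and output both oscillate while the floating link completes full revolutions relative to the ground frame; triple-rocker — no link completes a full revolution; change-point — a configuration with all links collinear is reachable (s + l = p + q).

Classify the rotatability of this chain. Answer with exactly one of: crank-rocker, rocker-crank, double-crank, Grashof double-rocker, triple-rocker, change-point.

lengths: ground=7, input=11, coupler=2, output=10
sorted: s=2 (shortest), l=11 (longest), p+q=17
s + l = 13 vs p + q = 17
s + l < p + q (Grashof) with shortest = coupler link → Grashof double-rocker

Grashof double-rocker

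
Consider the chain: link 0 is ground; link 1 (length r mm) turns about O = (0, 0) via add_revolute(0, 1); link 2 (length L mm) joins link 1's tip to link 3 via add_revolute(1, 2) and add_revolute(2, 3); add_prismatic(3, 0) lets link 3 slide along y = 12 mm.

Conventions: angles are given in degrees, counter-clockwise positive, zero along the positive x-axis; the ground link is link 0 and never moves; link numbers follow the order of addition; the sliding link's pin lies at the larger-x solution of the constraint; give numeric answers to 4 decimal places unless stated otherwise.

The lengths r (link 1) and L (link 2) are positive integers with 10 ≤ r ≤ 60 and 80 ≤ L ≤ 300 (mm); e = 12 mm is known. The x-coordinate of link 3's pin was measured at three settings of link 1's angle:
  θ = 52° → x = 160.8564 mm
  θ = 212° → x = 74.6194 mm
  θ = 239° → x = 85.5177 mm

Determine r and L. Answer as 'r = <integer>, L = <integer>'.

constraint per measurement: (x − r cos θ)² + (r sin θ − e)² = L²
subtracting the θ₁ and θ₂ equations cancels the r² and L² terms:
r = (x₁² − x₂²) / (2[(x₁cos θ₁ + e sin θ₁) − (x₂cos θ₂ + e sin θ₂)]) = 57.0000 → r = 57
L² = (x₁ − r cos θ₁)² + (r sin θ₁ − e)² = 16900.0106 → L = 130.0000 → L = 130
check at θ₃=239°: x = 85.5177 (printed 85.5177) ✓

r = 57, L = 130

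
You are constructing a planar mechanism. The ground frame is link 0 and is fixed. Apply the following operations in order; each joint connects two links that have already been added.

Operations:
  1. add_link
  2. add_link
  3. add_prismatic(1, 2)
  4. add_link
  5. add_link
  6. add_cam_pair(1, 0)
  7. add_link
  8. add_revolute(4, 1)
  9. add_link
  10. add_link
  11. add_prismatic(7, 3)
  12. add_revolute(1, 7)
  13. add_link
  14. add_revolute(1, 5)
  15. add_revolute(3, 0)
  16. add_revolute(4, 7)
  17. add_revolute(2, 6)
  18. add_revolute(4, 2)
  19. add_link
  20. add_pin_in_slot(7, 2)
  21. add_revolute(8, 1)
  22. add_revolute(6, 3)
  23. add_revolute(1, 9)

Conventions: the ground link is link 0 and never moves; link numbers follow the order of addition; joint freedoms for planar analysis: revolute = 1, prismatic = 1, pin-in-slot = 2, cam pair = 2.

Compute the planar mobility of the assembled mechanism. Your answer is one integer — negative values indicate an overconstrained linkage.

L=1 J1=0 J2=0
add link → L=2 J1=0 J2=0
add link → L=3 J1=0 J2=0
P@1,2 dof=1 J1 → L=3 J1=1 J2=0
add link → L=4 J1=1 J2=0
add link → L=5 J1=1 J2=0
C@1,0 dof=2 J2 → L=5 J1=1 J2=1
add link → L=6 J1=1 J2=1
R@4,1 dof=1 J1 → L=6 J1=2 J2=1
add link → L=7 J1=2 J2=1
add link → L=8 J1=2 J2=1
P@7,3 dof=1 J1 → L=8 J1=3 J2=1
R@1,7 dof=1 J1 → L=8 J1=4 J2=1
add link → L=9 J1=4 J2=1
R@1,5 dof=1 J1 → L=9 J1=5 J2=1
R@3,0 dof=1 J1 → L=9 J1=6 J2=1
R@4,7 dof=1 J1 → L=9 J1=7 J2=1
R@2,6 dof=1 J1 → L=9 J1=8 J2=1
R@4,2 dof=1 J1 → L=9 J1=9 J2=1
add link → L=10 J1=9 J2=1
PS@7,2 dof=2 J2 → L=10 J1=9 J2=2
R@8,1 dof=1 J1 → L=10 J1=10 J2=2
R@6,3 dof=1 J1 → L=10 J1=11 J2=2
R@1,9 dof=1 J1 → L=10 J1=12 J2=2
M=3(L−1)−2J1−J2=3·9−2·12−2=1

M = 1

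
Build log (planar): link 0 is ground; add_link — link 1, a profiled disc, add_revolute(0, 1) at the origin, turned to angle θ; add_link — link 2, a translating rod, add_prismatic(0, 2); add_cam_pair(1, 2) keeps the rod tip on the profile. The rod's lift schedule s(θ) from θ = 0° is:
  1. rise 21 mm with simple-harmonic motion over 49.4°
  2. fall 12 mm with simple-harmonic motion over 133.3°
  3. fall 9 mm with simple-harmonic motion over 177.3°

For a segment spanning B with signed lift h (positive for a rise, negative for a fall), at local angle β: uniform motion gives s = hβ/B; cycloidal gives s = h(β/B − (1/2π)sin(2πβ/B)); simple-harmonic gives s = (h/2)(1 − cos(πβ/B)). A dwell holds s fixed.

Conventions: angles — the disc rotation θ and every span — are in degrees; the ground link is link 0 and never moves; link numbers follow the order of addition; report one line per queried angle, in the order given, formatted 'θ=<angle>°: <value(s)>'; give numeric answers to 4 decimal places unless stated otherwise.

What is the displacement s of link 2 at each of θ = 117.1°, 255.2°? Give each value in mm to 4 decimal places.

seg 1 [0°–49.4°] simple-harmonic, h=21: full span → s += 21 → s = 21.0000
seg 2 [49.4°–182.7°] simple-harmonic, h=-12: θ=117.1° here. β=67.7, B=133.3. -12/2·(1 − cos(π·0.5079)) = -6.1485 → s = 14.8515
seg 2 [49.4°–182.7°] simple-harmonic, h=-12: full span → s += -12 → s = 9.0000
seg 3 [182.7°–360°] simple-harmonic, h=-9: θ=255.2° here. β=72.5, B=177.3. -9/2·(1 − cos(π·0.4089)) = -3.2298 → s = 5.7702

θ=117.1°: 14.8515
θ=255.2°: 5.7702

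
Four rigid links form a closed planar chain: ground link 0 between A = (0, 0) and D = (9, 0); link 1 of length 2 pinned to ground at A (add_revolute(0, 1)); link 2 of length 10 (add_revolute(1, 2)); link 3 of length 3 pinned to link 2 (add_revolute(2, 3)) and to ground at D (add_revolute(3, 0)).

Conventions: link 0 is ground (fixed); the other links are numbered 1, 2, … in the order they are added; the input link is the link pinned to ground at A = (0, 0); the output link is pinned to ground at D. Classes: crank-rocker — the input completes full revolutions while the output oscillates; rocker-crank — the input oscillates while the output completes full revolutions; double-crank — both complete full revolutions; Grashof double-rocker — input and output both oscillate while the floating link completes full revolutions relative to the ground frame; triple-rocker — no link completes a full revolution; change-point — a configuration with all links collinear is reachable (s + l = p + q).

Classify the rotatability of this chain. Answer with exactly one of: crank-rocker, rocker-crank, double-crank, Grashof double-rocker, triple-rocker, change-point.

lengths: ground=9, input=2, coupler=10, output=3
sorted: s=2 (shortest), l=10 (longest), p+q=12
s + l = 12 vs p + q = 12
s + l = p + q → change-point (collinear configuration reachable)

change-point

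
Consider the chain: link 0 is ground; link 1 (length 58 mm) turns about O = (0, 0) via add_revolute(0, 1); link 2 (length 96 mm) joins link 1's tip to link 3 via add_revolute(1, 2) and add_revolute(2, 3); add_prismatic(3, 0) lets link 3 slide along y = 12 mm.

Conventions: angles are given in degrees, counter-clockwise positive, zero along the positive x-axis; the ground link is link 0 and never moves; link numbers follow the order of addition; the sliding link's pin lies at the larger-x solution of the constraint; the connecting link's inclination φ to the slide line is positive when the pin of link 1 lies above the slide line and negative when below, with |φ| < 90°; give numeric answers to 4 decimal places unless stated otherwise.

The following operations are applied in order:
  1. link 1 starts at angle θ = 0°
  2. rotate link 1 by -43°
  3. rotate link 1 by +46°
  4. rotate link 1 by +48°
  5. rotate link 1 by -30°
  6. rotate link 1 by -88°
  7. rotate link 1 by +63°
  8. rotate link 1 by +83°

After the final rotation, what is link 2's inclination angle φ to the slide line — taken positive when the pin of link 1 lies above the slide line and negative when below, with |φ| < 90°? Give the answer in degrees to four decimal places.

geometry: r = 58 mm, L = 96 mm, e = 12 mm; θ starts at 0°
rotate link 1 by -43°: θ ← 0° -43° = -43°
rotate link 1 by +46°: θ ← -43° +46° = 3°
rotate link 1 by +48°: θ ← 3° +48° = 51°
rotate link 1 by -30°: θ ← 51° -30° = 21°
rotate link 1 by -88°: θ ← 21° -88° = -67°
rotate link 1 by +63°: θ ← -67° +63° = -4°
rotate link 1 by +83°: θ ← -4° +83° = 79°
h = r sin θ − e = 56.934377 − 12 = 44.934377
sin φ = h / L = 44.934377 / 96 = 0.46806642
φ = arcsin(0.46806642) = 27.908857°

27.9089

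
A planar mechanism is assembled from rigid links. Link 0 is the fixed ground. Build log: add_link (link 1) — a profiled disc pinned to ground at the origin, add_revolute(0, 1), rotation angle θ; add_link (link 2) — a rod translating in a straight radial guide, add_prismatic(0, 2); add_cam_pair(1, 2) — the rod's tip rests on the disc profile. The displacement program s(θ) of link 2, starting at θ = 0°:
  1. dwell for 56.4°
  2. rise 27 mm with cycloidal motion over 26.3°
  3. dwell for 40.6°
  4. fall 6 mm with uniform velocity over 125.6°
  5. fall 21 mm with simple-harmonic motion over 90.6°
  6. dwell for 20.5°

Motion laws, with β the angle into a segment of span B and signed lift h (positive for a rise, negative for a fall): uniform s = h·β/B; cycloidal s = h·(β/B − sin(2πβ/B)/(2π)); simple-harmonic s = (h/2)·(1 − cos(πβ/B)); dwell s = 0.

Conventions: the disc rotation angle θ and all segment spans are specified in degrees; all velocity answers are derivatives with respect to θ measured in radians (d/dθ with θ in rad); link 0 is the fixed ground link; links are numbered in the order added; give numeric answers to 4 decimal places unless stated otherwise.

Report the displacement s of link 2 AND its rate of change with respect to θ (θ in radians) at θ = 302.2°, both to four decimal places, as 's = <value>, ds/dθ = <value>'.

seg 1 [0°–56.4°] dwell: s stays 0.0000
seg 2 [56.4°–82.7°] cycloidal, h=27: full span → s += 27 → s = 27.0000
seg 3 [82.7°–123.3°] dwell: s stays 27.0000
seg 4 [123.3°–248.9°] uniform, h=-6: full span → s += -6 → s = 21.0000
seg 5 [248.9°–339.5°] simple-harmonic, h=-21: θ=302.2° here. β=53.3, B=90.6. -21/2·(1 − cos(π·0.5883)) = -13.3755 → s = 7.6245
velocity in seg [248.9°–339.5°] (simple-harmonic), θ in radians: β = 53.3° = 0.9303 rad, B = 90.6° = 1.5813 rad; ds/dθ = (πh/(2B)) sin(πβ/B) = (π·(-21)/(2·1.5813)) sin(π·0.5883) = -20.063410 mm/rad

s = 7.6245, ds/dθ = -20.0634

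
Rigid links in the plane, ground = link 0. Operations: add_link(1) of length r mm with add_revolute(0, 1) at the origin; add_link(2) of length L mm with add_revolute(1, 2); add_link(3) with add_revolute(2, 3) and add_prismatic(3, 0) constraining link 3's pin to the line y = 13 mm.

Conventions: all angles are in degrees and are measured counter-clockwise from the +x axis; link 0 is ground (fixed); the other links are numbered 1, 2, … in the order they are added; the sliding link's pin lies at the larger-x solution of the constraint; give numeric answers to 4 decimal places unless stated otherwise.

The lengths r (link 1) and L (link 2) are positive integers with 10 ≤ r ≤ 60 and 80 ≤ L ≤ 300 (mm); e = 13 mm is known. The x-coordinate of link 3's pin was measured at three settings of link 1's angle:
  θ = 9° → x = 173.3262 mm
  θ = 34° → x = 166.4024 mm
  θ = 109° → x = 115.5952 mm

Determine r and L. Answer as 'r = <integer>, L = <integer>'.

constraint per measurement: (x − r cos θ)² + (r sin θ − e)² = L²
subtracting the θ₁ and θ₂ equations cancels the r² and L² terms:
r = (x₁² − x₂²) / (2[(x₁cos θ₁ + e sin θ₁) − (x₂cos θ₂ + e sin θ₂)]) = 42.0000 → r = 42
L² = (x₁ − r cos θ₁)² + (r sin θ₁ − e)² = 17423.9948 → L = 132.0000 → L = 132
check at θ₃=109°: x = 115.5952 (printed 115.5952) ✓

r = 42, L = 132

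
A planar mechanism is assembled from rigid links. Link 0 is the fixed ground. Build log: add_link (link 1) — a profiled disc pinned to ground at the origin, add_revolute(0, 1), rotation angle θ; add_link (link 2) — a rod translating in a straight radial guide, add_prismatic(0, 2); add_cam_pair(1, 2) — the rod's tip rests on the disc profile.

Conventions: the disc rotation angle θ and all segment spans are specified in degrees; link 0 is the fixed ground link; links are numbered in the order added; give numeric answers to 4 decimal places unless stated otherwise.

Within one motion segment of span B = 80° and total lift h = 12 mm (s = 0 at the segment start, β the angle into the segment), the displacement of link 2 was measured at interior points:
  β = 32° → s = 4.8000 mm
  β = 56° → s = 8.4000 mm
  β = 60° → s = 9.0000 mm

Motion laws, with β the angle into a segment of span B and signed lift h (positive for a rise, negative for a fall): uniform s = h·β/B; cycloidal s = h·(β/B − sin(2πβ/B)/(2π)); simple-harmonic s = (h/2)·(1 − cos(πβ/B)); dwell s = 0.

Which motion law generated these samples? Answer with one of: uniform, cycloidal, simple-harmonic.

candidates at β/B = r: uniform s = h·r (linear in β); cycloidal s = h·(r − sin(2πr)/(2π)); simple-harmonic s = (h/2)(1 − cos(πr))
β=32°: printed 4.8000 | uniform 4.8000, cycloidal 3.6774, simple-harmonic 4.1459
β=56°: printed 8.4000 | uniform 8.4000, cycloidal 10.2164, simple-harmonic 9.5267
β=60°: printed 9.0000 | uniform 9.0000, cycloidal 10.9099, simple-harmonic 10.2426
only one law matches every sample → uniform

uniform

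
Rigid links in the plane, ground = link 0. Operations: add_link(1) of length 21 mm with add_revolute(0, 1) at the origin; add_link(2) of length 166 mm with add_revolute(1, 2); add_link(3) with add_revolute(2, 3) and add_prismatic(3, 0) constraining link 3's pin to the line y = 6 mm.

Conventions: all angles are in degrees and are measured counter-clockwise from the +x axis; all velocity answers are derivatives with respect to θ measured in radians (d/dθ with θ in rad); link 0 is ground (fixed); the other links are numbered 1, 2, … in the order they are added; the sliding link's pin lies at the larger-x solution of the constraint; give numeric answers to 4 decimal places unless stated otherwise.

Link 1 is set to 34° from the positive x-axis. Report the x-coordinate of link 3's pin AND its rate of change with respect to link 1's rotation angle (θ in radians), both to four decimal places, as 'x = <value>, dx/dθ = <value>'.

geometry: r = 21 mm, L = 166 mm, e = 6 mm
crank pin P = (r cos θ, r sin θ) = (17.409789, 11.743051)
h = r sin θ − e = 11.743051 − 6 = 5.743051
x = r cos θ + √(L² − h²) = 17.409789 + 165.900625 = 183.310414
dx/dθ = −r sin θ − h·r cos θ/√(L² − h²) (θ in radians; h = 5.743051) = -12.345733

x = 183.3104, dx/dθ = -12.3457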